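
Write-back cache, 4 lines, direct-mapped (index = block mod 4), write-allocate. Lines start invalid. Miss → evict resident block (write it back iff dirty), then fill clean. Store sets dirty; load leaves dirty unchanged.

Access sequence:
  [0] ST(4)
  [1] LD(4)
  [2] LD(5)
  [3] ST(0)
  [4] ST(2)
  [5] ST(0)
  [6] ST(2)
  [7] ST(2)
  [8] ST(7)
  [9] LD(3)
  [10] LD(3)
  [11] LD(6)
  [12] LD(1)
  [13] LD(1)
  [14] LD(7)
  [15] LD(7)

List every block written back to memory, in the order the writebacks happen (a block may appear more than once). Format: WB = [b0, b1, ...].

0: W B4 -> L0 miss  d=D]
1: R B4 -> L0 hit  d=D]
2: R B5 -> L1 miss  d=-]
3: W B0 -> L0 miss wb->B4  d=D]
4: W B2 -> L2 miss  d=D]
5: W B0 -> L0 hit  d=D]
6: W B2 -> L2 hit  d=D]
7: W B2 -> L2 hit  d=D]
8: W B7 -> L3 miss  d=D]
9: R B3 -> L3 miss wb->B7  d=-]
10: R B3 -> L3 hit  d=-]
11: R B6 -> L2 miss wb->B2  d=-]
12: R B1 -> L1 miss  d=-]
13: R B1 -> L1 hit  d=-]
14: R B7 -> L3 miss  d=-]
15: R B7 -> L3 hit  d=-]

WB = [4, 7, 2]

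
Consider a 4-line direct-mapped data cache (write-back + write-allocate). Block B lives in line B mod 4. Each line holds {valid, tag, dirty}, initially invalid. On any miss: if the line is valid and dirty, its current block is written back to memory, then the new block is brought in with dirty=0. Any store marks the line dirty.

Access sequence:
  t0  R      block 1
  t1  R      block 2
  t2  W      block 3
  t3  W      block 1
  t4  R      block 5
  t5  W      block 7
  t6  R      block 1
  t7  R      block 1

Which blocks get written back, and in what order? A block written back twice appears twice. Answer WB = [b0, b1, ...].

0: R B1 → L1 miss [-]
1: R B2 → L2 miss [-]
2: W B3 → L3 miss [D]
3: W B1 → L1 hit [D]
4: R B5 → L1 miss wb→B1 [-]
5: W B7 → L3 miss wb→B3 [D]
6: R B1 → L1 miss [-]
7: R B1 → L1 hit [-]

WB = [1, 3]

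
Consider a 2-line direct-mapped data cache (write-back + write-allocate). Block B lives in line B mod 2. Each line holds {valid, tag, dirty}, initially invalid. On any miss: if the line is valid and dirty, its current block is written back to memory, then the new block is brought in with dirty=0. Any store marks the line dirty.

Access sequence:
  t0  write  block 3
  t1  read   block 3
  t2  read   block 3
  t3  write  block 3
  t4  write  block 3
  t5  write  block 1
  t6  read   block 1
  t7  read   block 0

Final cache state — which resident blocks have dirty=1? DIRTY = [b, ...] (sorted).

0: W B3 → L1 miss [D]
1: R B3 → L1 hit [D]
2: R B3 → L1 hit [D]
3: W B3 → L1 hit [D]
4: W B3 → L1 hit [D]
5: W B1 → L1 miss wb→B3 [D]
6: R B1 → L1 hit [D]
7: R B0 → L0 miss [-]

DIRTY = [1]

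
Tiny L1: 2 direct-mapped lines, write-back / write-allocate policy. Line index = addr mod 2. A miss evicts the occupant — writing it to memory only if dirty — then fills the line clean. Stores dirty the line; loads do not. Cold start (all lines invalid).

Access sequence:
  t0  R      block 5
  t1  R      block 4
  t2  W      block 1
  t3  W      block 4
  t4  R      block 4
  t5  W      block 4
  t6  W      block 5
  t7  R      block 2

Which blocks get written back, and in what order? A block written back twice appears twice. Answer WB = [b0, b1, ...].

  0 | R B5 → L1 miss [-]
  1 | R B4 → L0 miss [-]
  2 | W B1 → L1 miss [D]
  3 | W B4 → L0 hit [D]
  4 | R B4 → L0 hit [D]
  5 | W B4 → L0 hit [D]
  6 | W B5 → L1 miss wb→B1 [D]
  7 | R B2 → L0 miss wb→B4 [-]

WB = [1, 4]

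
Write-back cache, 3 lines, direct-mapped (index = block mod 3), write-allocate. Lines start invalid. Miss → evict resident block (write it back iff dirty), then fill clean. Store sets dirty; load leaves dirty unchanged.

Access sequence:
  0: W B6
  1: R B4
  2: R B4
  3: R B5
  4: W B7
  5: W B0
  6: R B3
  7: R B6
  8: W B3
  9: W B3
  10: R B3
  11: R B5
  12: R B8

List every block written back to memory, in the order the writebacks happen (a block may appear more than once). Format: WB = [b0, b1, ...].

0: W B6 → L0 miss [D]
1: R B4 → L1 miss [-]
2: R B4 → L1 hit [-]
3: R B5 → L2 miss [-]
4: W B7 → L1 miss [D]
5: W B0 → L0 miss wb→B6 [D]
6: R B3 → L0 miss wb→B0 [-]
7: R B6 → L0 miss [-]
8: W B3 → L0 miss [D]
9: W B3 → L0 hit [D]
10: R B3 → L0 hit [D]
11: R B5 → L2 hit [-]
12: R B8 → L2 miss [-]

WB = [6, 0]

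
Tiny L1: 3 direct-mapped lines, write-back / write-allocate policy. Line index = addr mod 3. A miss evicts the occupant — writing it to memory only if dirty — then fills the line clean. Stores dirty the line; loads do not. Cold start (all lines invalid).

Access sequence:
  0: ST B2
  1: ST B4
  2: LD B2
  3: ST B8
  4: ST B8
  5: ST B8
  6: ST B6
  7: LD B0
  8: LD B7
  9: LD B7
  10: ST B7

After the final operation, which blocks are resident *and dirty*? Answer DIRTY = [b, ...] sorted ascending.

  0 | W B2 → L2 miss [D]
  1 | W B4 → L1 miss [D]
  2 | R B2 → L2 hit [D]
  3 | W B8 → L2 miss wb→B2 [D]
  4 | W B8 → L2 hit [D]
  5 | W B8 → L2 hit [D]
  6 | W B6 → L0 miss [D]
  7 | R B0 → L0 miss wb→B6 [-]
  8 | R B7 → L1 miss wb→B4 [-]
  9 | R B7 → L1 hit [-]
  10 | W B7 → L1 hit [D]

DIRTY = [7, 8]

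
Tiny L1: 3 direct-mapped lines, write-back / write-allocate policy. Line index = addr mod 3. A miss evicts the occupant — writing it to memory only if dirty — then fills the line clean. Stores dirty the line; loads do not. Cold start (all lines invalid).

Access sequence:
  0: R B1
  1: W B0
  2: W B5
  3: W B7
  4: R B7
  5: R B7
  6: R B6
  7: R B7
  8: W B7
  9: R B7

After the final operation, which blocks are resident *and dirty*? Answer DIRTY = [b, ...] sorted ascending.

DIRTY = [5, 7]

0: R B1 → L1 miss [-]
1: W B0 → L0 miss [D]
2: W B5 → L2 miss [D]
3: W B7 → L1 miss [D]
4: R B7 → L1 hit [D]
5: R B7 → L1 hit [D]
6: R B6 → L0 miss wb→B0 [-]
7: R B7 → L1 hit [D]
8: W B7 → L1 hit [D]
9: R B7 → L1 hit [D]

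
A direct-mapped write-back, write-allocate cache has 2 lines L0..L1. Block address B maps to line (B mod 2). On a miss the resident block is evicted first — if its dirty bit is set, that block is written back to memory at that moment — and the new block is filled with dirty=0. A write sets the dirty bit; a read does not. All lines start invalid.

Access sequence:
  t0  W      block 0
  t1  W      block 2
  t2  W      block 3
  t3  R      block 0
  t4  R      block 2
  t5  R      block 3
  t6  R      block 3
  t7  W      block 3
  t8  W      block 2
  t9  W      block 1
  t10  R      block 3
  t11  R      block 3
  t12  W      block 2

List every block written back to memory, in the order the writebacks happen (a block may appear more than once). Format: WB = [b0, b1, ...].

  0 | W B0 → L0 miss [D]
  1 | W B2 → L0 miss wb→B0 [D]
  2 | W B3 → L1 miss [D]
  3 | R B0 → L0 miss wb→B2 [-]
  4 | R B2 → L0 miss [-]
  5 | R B3 → L1 hit [D]
  6 | R B3 → L1 hit [D]
  7 | W B3 → L1 hit [D]
  8 | W B2 → L0 hit [D]
  9 | W B1 → L1 miss wb→B3 [D]
  10 | R B3 → L1 miss wb→B1 [-]
  11 | R B3 → L1 hit [-]
  12 | W B2 → L0 hit [D]

WB = [0, 2, 3, 1]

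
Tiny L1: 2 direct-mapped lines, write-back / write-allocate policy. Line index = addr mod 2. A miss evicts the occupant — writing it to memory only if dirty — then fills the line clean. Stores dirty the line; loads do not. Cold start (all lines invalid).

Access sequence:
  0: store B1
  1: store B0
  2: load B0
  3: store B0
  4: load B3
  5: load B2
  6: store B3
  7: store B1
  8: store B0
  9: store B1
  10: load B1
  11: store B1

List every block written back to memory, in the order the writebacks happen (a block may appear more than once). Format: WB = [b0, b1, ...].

  0 | W B1 → L1 miss [D]
  1 | W B0 → L0 miss [D]
  2 | R B0 → L0 hit [D]
  3 | W B0 → L0 hit [D]
  4 | R B3 → L1 miss wb→B1 [-]
  5 | R B2 → L0 miss wb→B0 [-]
  6 | W B3 → L1 hit [D]
  7 | W B1 → L1 miss wb→B3 [D]
  8 | W B0 → L0 miss [D]
  9 | W B1 → L1 hit [D]
  10 | R B1 → L1 hit [D]
  11 | W B1 → L1 hit [D]

WB = [1, 0, 3]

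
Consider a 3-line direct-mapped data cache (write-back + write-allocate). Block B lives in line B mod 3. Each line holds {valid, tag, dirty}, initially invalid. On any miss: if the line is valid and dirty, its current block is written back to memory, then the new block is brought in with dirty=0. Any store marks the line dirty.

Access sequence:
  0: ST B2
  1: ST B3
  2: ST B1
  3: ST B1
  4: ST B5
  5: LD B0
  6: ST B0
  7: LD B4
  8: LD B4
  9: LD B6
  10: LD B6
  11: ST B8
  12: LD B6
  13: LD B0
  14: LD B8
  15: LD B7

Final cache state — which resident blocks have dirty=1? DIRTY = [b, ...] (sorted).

  0 | W B2 → L2 miss [D]
  1 | W B3 → L0 miss [D]
  2 | W B1 → L1 miss [D]
  3 | W B1 → L1 hit [D]
  4 | W B5 → L2 miss wb→B2 [D]
  5 | R B0 → L0 miss wb→B3 [-]
  6 | W B0 → L0 hit [D]
  7 | R B4 → L1 miss wb→B1 [-]
  8 | R B4 → L1 hit [-]
  9 | R B6 → L0 miss wb→B0 [-]
  10 | R B6 → L0 hit [-]
  11 | W B8 → L2 miss wb→B5 [D]
  12 | R B6 → L0 hit [-]
  13 | R B0 → L0 miss [-]
  14 | R B8 → L2 hit [D]
  15 | R B7 → L1 miss [-]

DIRTY = [8]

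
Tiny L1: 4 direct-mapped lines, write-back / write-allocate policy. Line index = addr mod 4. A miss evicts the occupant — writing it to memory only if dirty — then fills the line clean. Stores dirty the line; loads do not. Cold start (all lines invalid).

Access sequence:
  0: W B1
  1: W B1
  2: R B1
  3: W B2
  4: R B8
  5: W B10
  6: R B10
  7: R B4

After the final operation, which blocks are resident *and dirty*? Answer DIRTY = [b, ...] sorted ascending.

0: W B1 -> L1 miss  d=D]
1: W B1 -> L1 hit  d=D]
2: R B1 -> L1 hit  d=D]
3: W B2 -> L2 miss  d=D]
4: R B8 -> L0 miss  d=-]
5: W B10 -> L2 miss wb->B2  d=D]
6: R B10 -> L2 hit  d=D]
7: R B4 -> L0 miss  d=-]

DIRTY = [1, 10]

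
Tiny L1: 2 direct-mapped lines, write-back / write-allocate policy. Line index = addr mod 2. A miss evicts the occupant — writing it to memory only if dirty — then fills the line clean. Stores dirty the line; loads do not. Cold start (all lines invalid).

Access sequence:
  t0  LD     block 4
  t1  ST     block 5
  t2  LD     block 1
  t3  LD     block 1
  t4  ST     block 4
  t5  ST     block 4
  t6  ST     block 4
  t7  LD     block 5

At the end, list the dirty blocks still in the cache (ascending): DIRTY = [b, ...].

0: R B4 -> L0 miss  d=-]
1: W B5 -> L1 miss  d=D]
2: R B1 -> L1 miss wb->B5  d=-]
3: R B1 -> L1 hit  d=-]
4: W B4 -> L0 hit  d=D]
5: W B4 -> L0 hit  d=D]
6: W B4 -> L0 hit  d=D]
7: R B5 -> L1 miss  d=-]

DIRTY = [4]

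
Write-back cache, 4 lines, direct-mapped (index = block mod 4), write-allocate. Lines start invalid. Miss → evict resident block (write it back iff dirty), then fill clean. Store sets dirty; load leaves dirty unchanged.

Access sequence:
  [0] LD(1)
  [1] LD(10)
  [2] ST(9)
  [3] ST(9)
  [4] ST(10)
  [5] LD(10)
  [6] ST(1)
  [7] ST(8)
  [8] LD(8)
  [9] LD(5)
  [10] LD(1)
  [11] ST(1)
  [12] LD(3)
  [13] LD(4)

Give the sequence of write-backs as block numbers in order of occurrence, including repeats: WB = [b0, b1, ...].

  0 | R B1 → L1 miss [-]
  1 | R B10 → L2 miss [-]
  2 | W B9 → L1 miss [D]
  3 | W B9 → L1 hit [D]
  4 | W B10 → L2 hit [D]
  5 | R B10 → L2 hit [D]
  6 | W B1 → L1 miss wb→B9 [D]
  7 | W B8 → L0 miss [D]
  8 | R B8 → L0 hit [D]
  9 | R B5 → L1 miss wb→B1 [-]
  10 | R B1 → L1 miss [-]
  11 | W B1 → L1 hit [D]
  12 | R B3 → L3 miss [-]
  13 | R B4 → L0 miss wb→B8 [-]

WB = [9, 1, 8]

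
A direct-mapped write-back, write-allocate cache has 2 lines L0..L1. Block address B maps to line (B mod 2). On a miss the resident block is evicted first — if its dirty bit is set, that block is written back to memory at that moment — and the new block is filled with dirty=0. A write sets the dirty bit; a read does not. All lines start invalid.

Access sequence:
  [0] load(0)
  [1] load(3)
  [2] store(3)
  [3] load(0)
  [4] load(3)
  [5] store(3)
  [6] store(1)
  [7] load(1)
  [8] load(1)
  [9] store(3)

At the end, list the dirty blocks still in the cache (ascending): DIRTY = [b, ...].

  0 | R B0 → L0 miss [-]
  1 | R B3 → L1 miss [-]
  2 | W B3 → L1 hit [D]
  3 | R B0 → L0 hit [-]
  4 | R B3 → L1 hit [D]
  5 | W B3 → L1 hit [D]
  6 | W B1 → L1 miss wb→B3 [D]
  7 | R B1 → L1 hit [D]
  8 | R B1 → L1 hit [D]
  9 | W B3 → L1 miss wb→B1 [D]

DIRTY = [3]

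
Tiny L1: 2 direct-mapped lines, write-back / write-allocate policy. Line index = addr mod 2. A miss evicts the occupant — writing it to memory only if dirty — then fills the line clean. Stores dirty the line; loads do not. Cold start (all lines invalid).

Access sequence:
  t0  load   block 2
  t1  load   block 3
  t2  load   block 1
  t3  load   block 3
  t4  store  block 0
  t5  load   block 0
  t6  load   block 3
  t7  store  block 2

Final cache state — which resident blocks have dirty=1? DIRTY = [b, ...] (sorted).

DIRTY = [2]

0: R B2 → L0 miss [-]
1: R B3 → L1 miss [-]
2: R B1 → L1 miss [-]
3: R B3 → L1 miss [-]
4: W B0 → L0 miss [D]
5: R B0 → L0 hit [D]
6: R B3 → L1 hit [-]
7: W B2 → L0 miss wb→B0 [D]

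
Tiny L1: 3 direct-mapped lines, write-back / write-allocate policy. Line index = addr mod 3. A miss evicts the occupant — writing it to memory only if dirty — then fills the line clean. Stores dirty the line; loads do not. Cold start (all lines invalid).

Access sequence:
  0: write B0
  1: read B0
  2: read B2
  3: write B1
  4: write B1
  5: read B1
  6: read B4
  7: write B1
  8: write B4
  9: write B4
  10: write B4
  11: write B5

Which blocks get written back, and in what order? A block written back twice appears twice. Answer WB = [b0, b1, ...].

WB = [1, 1]

0: W B0 → L0 miss [D]
1: R B0 → L0 hit [D]
2: R B2 → L2 miss [-]
3: W B1 → L1 miss [D]
4: W B1 → L1 hit [D]
5: R B1 → L1 hit [D]
6: R B4 → L1 miss wb→B1 [-]
7: W B1 → L1 miss [D]
8: W B4 → L1 miss wb→B1 [D]
9: W B4 → L1 hit [D]
10: W B4 → L1 hit [D]
11: W B5 → L2 miss [D]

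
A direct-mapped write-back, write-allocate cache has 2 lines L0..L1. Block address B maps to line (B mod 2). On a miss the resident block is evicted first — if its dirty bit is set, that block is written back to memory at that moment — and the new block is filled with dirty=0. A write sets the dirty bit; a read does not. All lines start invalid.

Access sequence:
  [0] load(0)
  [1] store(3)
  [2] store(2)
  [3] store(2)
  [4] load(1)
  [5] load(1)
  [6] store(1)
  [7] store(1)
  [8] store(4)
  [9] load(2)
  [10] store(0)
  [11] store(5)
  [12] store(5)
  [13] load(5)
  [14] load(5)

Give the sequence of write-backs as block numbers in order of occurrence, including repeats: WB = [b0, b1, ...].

  0 | R B0 → L0 miss [-]
  1 | W B3 → L1 miss [D]
  2 | W B2 → L0 miss [D]
  3 | W B2 → L0 hit [D]
  4 | R B1 → L1 miss wb→B3 [-]
  5 | R B1 → L1 hit [-]
  6 | W B1 → L1 hit [D]
  7 | W B1 → L1 hit [D]
  8 | W B4 → L0 miss wb→B2 [D]
  9 | R B2 → L0 miss wb→B4 [-]
  10 | W B0 → L0 miss [D]
  11 | W B5 → L1 miss wb→B1 [D]
  12 | W B5 → L1 hit [D]
  13 | R B5 → L1 hit [D]
  14 | R B5 → L1 hit [D]

WB = [3, 2, 4, 1]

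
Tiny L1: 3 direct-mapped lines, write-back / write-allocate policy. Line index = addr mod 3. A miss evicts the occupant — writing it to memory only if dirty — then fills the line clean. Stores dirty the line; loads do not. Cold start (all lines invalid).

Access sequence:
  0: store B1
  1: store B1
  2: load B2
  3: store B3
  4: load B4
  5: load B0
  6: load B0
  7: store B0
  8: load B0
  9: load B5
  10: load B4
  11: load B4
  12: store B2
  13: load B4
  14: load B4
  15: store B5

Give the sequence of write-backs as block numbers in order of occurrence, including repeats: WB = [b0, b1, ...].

WB = [1, 3, 2]

  0 | W B1 → L1 miss [D]
  1 | W B1 → L1 hit [D]
  2 | R B2 → L2 miss [-]
  3 | W B3 → L0 miss [D]
  4 | R B4 → L1 miss wb→B1 [-]
  5 | R B0 → L0 miss wb→B3 [-]
  6 | R B0 → L0 hit [-]
  7 | W B0 → L0 hit [D]
  8 | R B0 → L0 hit [D]
  9 | R B5 → L2 miss [-]
  10 | R B4 → L1 hit [-]
  11 | R B4 → L1 hit [-]
  12 | W B2 → L2 miss [D]
  13 | R B4 → L1 hit [-]
  14 | R B4 → L1 hit [-]
  15 | W B5 → L2 miss wb→B2 [D]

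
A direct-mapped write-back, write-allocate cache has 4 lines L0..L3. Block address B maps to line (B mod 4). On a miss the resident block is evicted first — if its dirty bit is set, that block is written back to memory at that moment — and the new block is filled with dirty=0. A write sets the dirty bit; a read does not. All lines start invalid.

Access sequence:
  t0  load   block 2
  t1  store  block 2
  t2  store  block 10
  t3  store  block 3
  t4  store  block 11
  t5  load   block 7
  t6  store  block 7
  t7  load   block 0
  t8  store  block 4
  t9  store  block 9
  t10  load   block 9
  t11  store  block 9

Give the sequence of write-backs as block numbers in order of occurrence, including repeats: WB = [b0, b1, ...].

  0 | R B2 → L2 miss [-]
  1 | W B2 → L2 hit [D]
  2 | W B10 → L2 miss wb→B2 [D]
  3 | W B3 → L3 miss [D]
  4 | W B11 → L3 miss wb→B3 [D]
  5 | R B7 → L3 miss wb→B11 [-]
  6 | W B7 → L3 hit [D]
  7 | R B0 → L0 miss [-]
  8 | W B4 → L0 miss [D]
  9 | W B9 → L1 miss [D]
  10 | R B9 → L1 hit [D]
  11 | W B9 → L1 hit [D]

WB = [2, 3, 11]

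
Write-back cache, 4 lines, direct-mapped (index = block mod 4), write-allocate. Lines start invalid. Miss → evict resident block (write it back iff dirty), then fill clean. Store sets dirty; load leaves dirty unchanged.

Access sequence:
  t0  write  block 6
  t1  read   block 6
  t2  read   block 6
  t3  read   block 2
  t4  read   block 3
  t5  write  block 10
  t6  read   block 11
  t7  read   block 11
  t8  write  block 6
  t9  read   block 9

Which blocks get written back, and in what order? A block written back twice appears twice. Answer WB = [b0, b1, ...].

WB = [6, 10]

0: W B6 -> L2 miss  d=D]
1: R B6 -> L2 hit  d=D]
2: R B6 -> L2 hit  d=D]
3: R B2 -> L2 miss wb->B6  d=-]
4: R B3 -> L3 miss  d=-]
5: W B10 -> L2 miss  d=D]
6: R B11 -> L3 miss  d=-]
7: R B11 -> L3 hit  d=-]
8: W B6 -> L2 miss wb->B10  d=D]
9: R B9 -> L1 miss  d=-]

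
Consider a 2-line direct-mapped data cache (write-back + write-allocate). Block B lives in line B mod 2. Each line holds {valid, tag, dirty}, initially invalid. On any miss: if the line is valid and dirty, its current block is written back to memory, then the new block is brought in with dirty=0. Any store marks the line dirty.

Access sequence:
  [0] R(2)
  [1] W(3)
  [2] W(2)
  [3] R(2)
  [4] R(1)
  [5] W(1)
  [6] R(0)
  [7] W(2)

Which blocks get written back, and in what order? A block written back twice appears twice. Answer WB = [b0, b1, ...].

0: R B2 → L0 miss [-]
1: W B3 → L1 miss [D]
2: W B2 → L0 hit [D]
3: R B2 → L0 hit [D]
4: R B1 → L1 miss wb→B3 [-]
5: W B1 → L1 hit [D]
6: R B0 → L0 miss wb→B2 [-]
7: W B2 → L0 miss [D]

WB = [3, 2]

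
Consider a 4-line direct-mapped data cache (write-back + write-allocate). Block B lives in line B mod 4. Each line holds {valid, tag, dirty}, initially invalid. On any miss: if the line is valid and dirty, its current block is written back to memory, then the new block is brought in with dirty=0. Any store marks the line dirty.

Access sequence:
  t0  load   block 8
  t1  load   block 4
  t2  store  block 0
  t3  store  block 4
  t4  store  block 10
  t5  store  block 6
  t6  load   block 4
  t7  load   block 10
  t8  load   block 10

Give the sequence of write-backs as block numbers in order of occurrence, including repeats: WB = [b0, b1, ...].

0: R B8 → L0 miss [-]
1: R B4 → L0 miss [-]
2: W B0 → L0 miss [D]
3: W B4 → L0 miss wb→B0 [D]
4: W B10 → L2 miss [D]
5: W B6 → L2 miss wb→B10 [D]
6: R B4 → L0 hit [D]
7: R B10 → L2 miss wb→B6 [-]
8: R B10 → L2 hit [-]

WB = [0, 10, 6]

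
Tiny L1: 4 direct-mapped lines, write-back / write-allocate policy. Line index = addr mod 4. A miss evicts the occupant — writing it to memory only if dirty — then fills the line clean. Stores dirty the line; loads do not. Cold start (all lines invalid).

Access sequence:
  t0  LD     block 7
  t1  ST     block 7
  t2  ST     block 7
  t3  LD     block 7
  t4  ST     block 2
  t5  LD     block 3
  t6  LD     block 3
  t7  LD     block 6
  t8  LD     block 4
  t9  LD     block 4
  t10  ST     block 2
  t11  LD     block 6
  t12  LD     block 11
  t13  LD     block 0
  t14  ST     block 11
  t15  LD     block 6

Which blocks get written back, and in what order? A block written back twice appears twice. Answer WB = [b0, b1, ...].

0: R B7 -> L3 miss  d=-]
1: W B7 -> L3 hit  d=D]
2: W B7 -> L3 hit  d=D]
3: R B7 -> L3 hit  d=D]
4: W B2 -> L2 miss  d=D]
5: R B3 -> L3 miss wb->B7  d=-]
6: R B3 -> L3 hit  d=-]
7: R B6 -> L2 miss wb->B2  d=-]
8: R B4 -> L0 miss  d=-]
9: R B4 -> L0 hit  d=-]
10: W B2 -> L2 miss  d=D]
11: R B6 -> L2 miss wb->B2  d=-]
12: R B11 -> L3 miss  d=-]
13: R B0 -> L0 miss  d=-]
14: W B11 -> L3 hit  d=D]
15: R B6 -> L2 hit  d=-]

WB = [7, 2, 2]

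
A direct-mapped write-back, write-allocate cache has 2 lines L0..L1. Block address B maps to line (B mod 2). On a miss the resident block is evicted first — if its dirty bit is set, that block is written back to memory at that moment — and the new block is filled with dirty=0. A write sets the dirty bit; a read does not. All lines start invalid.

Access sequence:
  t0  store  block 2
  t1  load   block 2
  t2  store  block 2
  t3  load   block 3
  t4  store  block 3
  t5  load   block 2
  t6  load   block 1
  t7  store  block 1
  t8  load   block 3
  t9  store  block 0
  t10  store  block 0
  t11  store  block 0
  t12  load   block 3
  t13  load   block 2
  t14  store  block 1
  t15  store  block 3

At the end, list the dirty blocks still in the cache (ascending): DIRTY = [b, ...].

  0 | W B2 → L0 miss [D]
  1 | R B2 → L0 hit [D]
  2 | W B2 → L0 hit [D]
  3 | R B3 → L1 miss [-]
  4 | W B3 → L1 hit [D]
  5 | R B2 → L0 hit [D]
  6 | R B1 → L1 miss wb→B3 [-]
  7 | W B1 → L1 hit [D]
  8 | R B3 → L1 miss wb→B1 [-]
  9 | W B0 → L0 miss wb→B2 [D]
  10 | W B0 → L0 hit [D]
  11 | W B0 → L0 hit [D]
  12 | R B3 → L1 hit [-]
  13 | R B2 → L0 miss wb→B0 [-]
  14 | W B1 → L1 miss [D]
  15 | W B3 → L1 miss wb→B1 [D]

DIRTY = [3]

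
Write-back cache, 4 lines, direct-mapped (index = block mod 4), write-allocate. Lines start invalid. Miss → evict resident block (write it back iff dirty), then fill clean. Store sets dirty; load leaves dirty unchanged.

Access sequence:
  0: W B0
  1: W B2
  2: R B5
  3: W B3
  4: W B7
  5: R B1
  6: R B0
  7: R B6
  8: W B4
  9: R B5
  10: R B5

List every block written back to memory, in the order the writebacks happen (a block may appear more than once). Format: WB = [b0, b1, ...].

0: W B0 -> L0 miss  d=D]
1: W B2 -> L2 miss  d=D]
2: R B5 -> L1 miss  d=-]
3: W B3 -> L3 miss  d=D]
4: W B7 -> L3 miss wb->B3  d=D]
5: R B1 -> L1 miss  d=-]
6: R B0 -> L0 hit  d=D]
7: R B6 -> L2 miss wb->B2  d=-]
8: W B4 -> L0 miss wb->B0  d=D]
9: R B5 -> L1 miss  d=-]
10: R B5 -> L1 hit  d=-]

WB = [3, 2, 0]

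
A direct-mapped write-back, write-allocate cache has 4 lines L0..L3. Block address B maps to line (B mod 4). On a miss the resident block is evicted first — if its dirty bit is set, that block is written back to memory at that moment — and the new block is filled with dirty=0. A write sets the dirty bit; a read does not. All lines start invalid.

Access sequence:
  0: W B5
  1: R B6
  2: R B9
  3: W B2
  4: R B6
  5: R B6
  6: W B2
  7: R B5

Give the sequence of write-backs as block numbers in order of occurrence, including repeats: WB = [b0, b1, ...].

0: W B5 → L1 miss [D]
1: R B6 → L2 miss [-]
2: R B9 → L1 miss wb→B5 [-]
3: W B2 → L2 miss [D]
4: R B6 → L2 miss wb→B2 [-]
5: R B6 → L2 hit [-]
6: W B2 → L2 miss [D]
7: R B5 → L1 miss [-]

WB = [5, 2]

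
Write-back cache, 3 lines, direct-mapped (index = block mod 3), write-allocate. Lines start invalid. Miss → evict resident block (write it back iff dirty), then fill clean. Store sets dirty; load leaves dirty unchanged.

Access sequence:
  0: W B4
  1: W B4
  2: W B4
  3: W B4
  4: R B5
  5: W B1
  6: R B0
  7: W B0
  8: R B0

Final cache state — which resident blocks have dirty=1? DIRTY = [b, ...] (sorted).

DIRTY = [0, 1]

  0 | W B4 → L1 miss [D]
  1 | W B4 → L1 hit [D]
  2 | W B4 → L1 hit [D]
  3 | W B4 → L1 hit [D]
  4 | R B5 → L2 miss [-]
  5 | W B1 → L1 miss wb→B4 [D]
  6 | R B0 → L0 miss [-]
  7 | W B0 → L0 hit [D]
  8 | R B0 → L0 hit [D]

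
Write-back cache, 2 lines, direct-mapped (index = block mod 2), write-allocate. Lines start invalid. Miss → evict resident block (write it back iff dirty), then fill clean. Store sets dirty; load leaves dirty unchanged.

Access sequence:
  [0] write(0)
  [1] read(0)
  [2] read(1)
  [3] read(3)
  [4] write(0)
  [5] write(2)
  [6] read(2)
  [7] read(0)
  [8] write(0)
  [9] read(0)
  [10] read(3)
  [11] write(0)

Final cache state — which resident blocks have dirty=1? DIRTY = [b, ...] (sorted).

0: W B0 -> L0 miss  d=D]
1: R B0 -> L0 hit  d=D]
2: R B1 -> L1 miss  d=-]
3: R B3 -> L1 miss  d=-]
4: W B0 -> L0 hit  d=D]
5: W B2 -> L0 miss wb->B0  d=D]
6: R B2 -> L0 hit  d=D]
7: R B0 -> L0 miss wb->B2  d=-]
8: W B0 -> L0 hit  d=D]
9: R B0 -> L0 hit  d=D]
10: R B3 -> L1 hit  d=-]
11: W B0 -> L0 hit  d=D]

DIRTY = [0]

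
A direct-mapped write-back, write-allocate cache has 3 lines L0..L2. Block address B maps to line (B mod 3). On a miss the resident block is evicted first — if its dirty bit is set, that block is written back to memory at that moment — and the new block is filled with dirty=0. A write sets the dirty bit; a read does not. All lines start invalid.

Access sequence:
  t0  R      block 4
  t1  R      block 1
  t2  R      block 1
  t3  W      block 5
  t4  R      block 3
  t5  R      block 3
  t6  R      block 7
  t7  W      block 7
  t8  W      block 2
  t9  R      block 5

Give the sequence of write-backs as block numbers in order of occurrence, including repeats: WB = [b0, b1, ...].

WB = [5, 2]

  0 | R B4 → L1 miss [-]
  1 | R B1 → L1 miss [-]
  2 | R B1 → L1 hit [-]
  3 | W B5 → L2 miss [D]
  4 | R B3 → L0 miss [-]
  5 | R B3 → L0 hit [-]
  6 | R B7 → L1 miss [-]
  7 | W B7 → L1 hit [D]
  8 | W B2 → L2 miss wb→B5 [D]
  9 | R B5 → L2 miss wb→B2 [-]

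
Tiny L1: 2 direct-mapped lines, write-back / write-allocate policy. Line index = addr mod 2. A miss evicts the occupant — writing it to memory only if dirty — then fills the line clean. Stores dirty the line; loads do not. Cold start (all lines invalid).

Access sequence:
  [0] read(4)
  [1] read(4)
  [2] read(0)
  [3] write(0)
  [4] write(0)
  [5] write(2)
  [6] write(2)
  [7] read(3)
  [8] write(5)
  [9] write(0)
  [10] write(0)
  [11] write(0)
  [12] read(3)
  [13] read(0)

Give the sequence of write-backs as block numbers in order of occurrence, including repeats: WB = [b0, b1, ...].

WB = [0, 2, 5]

0: R B4 → L0 miss [-]
1: R B4 → L0 hit [-]
2: R B0 → L0 miss [-]
3: W B0 → L0 hit [D]
4: W B0 → L0 hit [D]
5: W B2 → L0 miss wb→B0 [D]
6: W B2 → L0 hit [D]
7: R B3 → L1 miss [-]
8: W B5 → L1 miss [D]
9: W B0 → L0 miss wb→B2 [D]
10: W B0 → L0 hit [D]
11: W B0 → L0 hit [D]
12: R B3 → L1 miss wb→B5 [-]
13: R B0 → L0 hit [D]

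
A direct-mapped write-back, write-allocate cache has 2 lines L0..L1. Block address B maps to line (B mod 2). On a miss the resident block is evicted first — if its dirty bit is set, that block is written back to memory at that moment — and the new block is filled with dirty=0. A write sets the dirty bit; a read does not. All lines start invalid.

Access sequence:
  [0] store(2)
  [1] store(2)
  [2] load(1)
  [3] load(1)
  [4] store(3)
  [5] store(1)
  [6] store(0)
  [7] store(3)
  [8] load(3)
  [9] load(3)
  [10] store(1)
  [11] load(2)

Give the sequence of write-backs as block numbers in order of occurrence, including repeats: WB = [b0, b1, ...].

WB = [3, 2, 1, 3, 0]

0: W B2 → L0 miss [D]
1: W B2 → L0 hit [D]
2: R B1 → L1 miss [-]
3: R B1 → L1 hit [-]
4: W B3 → L1 miss [D]
5: W B1 → L1 miss wb→B3 [D]
6: W B0 → L0 miss wb→B2 [D]
7: W B3 → L1 miss wb→B1 [D]
8: R B3 → L1 hit [D]
9: R B3 → L1 hit [D]
10: W B1 → L1 miss wb→B3 [D]
11: R B2 → L0 miss wb→B0 [-]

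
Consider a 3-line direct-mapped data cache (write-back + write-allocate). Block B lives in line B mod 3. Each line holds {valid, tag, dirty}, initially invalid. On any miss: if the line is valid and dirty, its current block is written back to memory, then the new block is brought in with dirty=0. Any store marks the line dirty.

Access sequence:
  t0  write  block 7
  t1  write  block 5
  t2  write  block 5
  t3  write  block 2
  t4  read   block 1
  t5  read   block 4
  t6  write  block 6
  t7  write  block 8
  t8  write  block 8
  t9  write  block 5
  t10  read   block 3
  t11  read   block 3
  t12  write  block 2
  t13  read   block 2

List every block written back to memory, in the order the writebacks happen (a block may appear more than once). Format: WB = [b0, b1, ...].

WB = [5, 7, 2, 8, 6, 5]

0: W B7 -> L1 miss  d=D]
1: W B5 -> L2 miss  d=D]
2: W B5 -> L2 hit  d=D]
3: W B2 -> L2 miss wb->B5  d=D]
4: R B1 -> L1 miss wb->B7  d=-]
5: R B4 -> L1 miss  d=-]
6: W B6 -> L0 miss  d=D]
7: W B8 -> L2 miss wb->B2  d=D]
8: W B8 -> L2 hit  d=D]
9: W B5 -> L2 miss wb->B8  d=D]
10: R B3 -> L0 miss wb->B6  d=-]
11: R B3 -> L0 hit  d=-]
12: W B2 -> L2 miss wb->B5  d=D]
13: R B2 -> L2 hit  d=D]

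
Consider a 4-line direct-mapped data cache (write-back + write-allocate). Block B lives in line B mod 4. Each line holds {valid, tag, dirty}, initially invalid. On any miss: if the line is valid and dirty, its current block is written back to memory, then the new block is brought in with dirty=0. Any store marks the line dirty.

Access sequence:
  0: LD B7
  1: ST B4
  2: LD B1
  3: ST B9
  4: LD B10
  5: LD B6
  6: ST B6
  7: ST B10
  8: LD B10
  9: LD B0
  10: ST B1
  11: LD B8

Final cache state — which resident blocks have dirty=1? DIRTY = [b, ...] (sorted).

DIRTY = [1, 10]

0: R B7 → L3 miss [-]
1: W B4 → L0 miss [D]
2: R B1 → L1 miss [-]
3: W B9 → L1 miss [D]
4: R B10 → L2 miss [-]
5: R B6 → L2 miss [-]
6: W B6 → L2 hit [D]
7: W B10 → L2 miss wb→B6 [D]
8: R B10 → L2 hit [D]
9: R B0 → L0 miss wb→B4 [-]
10: W B1 → L1 miss wb→B9 [D]
11: R B8 → L0 miss [-]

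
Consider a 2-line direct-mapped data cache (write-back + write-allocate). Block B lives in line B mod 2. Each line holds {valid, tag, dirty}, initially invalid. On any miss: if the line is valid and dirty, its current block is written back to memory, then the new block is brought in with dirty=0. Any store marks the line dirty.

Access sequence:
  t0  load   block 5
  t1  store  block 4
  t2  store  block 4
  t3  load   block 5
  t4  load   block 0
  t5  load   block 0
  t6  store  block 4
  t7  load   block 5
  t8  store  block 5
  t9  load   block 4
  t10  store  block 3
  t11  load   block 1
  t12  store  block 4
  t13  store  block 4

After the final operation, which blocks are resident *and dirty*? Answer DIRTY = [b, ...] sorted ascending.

0: R B5 -> L1 miss  d=-]
1: W B4 -> L0 miss  d=D]
2: W B4 -> L0 hit  d=D]
3: R B5 -> L1 hit  d=-]
4: R B0 -> L0 miss wb->B4  d=-]
5: R B0 -> L0 hit  d=-]
6: W B4 -> L0 miss  d=D]
7: R B5 -> L1 hit  d=-]
8: W B5 -> L1 hit  d=D]
9: R B4 -> L0 hit  d=D]
10: W B3 -> L1 miss wb->B5  d=D]
11: R B1 -> L1 miss wb->B3  d=-]
12: W B4 -> L0 hit  d=D]
13: W B4 -> L0 hit  d=D]

DIRTY = [4]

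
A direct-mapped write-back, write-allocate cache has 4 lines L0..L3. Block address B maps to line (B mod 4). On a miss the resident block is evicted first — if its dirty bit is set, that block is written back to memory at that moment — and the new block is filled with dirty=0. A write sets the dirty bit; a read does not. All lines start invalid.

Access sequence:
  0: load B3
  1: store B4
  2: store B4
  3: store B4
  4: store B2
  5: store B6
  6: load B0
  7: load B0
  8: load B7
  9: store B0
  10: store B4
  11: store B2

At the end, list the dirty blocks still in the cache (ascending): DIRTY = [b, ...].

DIRTY = [2, 4]

  0 | R B3 → L3 miss [-]
  1 | W B4 → L0 miss [D]
  2 | W B4 → L0 hit [D]
  3 | W B4 → L0 hit [D]
  4 | W B2 → L2 miss [D]
  5 | W B6 → L2 miss wb→B2 [D]
  6 | R B0 → L0 miss wb→B4 [-]
  7 | R B0 → L0 hit [-]
  8 | R B7 → L3 miss [-]
  9 | W B0 → L0 hit [D]
  10 | W B4 → L0 miss wb→B0 [D]
  11 | W B2 → L2 miss wb→B6 [D]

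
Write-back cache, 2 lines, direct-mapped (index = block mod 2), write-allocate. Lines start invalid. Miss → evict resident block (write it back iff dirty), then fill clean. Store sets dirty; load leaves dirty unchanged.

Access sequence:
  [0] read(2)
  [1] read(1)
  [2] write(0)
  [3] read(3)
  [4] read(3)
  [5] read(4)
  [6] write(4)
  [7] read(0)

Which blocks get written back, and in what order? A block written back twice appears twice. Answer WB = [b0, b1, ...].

WB = [0, 4]

  0 | R B2 → L0 miss [-]
  1 | R B1 → L1 miss [-]
  2 | W B0 → L0 miss [D]
  3 | R B3 → L1 miss [-]
  4 | R B3 → L1 hit [-]
  5 | R B4 → L0 miss wb→B0 [-]
  6 | W B4 → L0 hit [D]
  7 | R B0 → L0 miss wb→B4 [-]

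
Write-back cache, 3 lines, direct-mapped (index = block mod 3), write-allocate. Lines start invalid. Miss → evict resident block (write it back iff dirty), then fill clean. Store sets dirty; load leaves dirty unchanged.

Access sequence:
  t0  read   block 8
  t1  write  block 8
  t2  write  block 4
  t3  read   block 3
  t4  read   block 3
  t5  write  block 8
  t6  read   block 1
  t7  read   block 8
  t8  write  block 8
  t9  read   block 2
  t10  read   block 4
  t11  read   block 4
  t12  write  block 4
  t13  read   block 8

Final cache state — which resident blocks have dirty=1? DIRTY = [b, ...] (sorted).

DIRTY = [4]

0: R B8 → L2 miss [-]
1: W B8 → L2 hit [D]
2: W B4 → L1 miss [D]
3: R B3 → L0 miss [-]
4: R B3 → L0 hit [-]
5: W B8 → L2 hit [D]
6: R B1 → L1 miss wb→B4 [-]
7: R B8 → L2 hit [D]
8: W B8 → L2 hit [D]
9: R B2 → L2 miss wb→B8 [-]
10: R B4 → L1 miss [-]
11: R B4 → L1 hit [-]
12: W B4 → L1 hit [D]
13: R B8 → L2 miss [-]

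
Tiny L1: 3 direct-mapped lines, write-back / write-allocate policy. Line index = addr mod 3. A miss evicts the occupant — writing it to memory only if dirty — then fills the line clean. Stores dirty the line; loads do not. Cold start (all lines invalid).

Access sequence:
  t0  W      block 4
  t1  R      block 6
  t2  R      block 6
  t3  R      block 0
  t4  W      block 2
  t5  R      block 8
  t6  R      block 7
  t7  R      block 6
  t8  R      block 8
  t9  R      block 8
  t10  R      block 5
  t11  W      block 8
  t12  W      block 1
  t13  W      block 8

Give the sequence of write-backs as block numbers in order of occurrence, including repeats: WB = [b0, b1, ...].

  0 | W B4 → L1 miss [D]
  1 | R B6 → L0 miss [-]
  2 | R B6 → L0 hit [-]
  3 | R B0 → L0 miss [-]
  4 | W B2 → L2 miss [D]
  5 | R B8 → L2 miss wb→B2 [-]
  6 | R B7 → L1 miss wb→B4 [-]
  7 | R B6 → L0 miss [-]
  8 | R B8 → L2 hit [-]
  9 | R B8 → L2 hit [-]
  10 | R B5 → L2 miss [-]
  11 | W B8 → L2 miss [D]
  12 | W B1 → L1 miss [D]
  13 | W B8 → L2 hit [D]

WB = [2, 4]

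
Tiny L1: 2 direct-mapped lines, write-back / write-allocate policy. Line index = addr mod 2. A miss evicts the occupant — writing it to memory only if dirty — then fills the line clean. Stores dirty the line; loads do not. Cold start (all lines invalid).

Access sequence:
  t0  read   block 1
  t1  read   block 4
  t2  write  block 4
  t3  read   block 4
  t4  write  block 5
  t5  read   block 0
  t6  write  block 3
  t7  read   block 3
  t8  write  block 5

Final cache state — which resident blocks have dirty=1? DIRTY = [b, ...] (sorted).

DIRTY = [5]

0: R B1 → L1 miss [-]
1: R B4 → L0 miss [-]
2: W B4 → L0 hit [D]
3: R B4 → L0 hit [D]
4: W B5 → L1 miss [D]
5: R B0 → L0 miss wb→B4 [-]
6: W B3 → L1 miss wb→B5 [D]
7: R B3 → L1 hit [D]
8: W B5 → L1 miss wb→B3 [D]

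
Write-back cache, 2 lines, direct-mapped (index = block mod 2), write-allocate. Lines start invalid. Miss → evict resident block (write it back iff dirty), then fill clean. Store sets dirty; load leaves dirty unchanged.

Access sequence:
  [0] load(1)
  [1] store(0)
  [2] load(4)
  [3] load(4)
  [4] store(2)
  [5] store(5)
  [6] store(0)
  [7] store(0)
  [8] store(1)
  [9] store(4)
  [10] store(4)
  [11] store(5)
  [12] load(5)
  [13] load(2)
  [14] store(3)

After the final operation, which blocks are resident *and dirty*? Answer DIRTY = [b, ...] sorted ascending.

DIRTY = [3]

  0 | R B1 → L1 miss [-]
  1 | W B0 → L0 miss [D]
  2 | R B4 → L0 miss wb→B0 [-]
  3 | R B4 → L0 hit [-]
  4 | W B2 → L0 miss [D]
  5 | W B5 → L1 miss [D]
  6 | W B0 → L0 miss wb→B2 [D]
  7 | W B0 → L0 hit [D]
  8 | W B1 → L1 miss wb→B5 [D]
  9 | W B4 → L0 miss wb→B0 [D]
  10 | W B4 → L0 hit [D]
  11 | W B5 → L1 miss wb→B1 [D]
  12 | R B5 → L1 hit [D]
  13 | R B2 → L0 miss wb→B4 [-]
  14 | W B3 → L1 miss wb→B5 [D]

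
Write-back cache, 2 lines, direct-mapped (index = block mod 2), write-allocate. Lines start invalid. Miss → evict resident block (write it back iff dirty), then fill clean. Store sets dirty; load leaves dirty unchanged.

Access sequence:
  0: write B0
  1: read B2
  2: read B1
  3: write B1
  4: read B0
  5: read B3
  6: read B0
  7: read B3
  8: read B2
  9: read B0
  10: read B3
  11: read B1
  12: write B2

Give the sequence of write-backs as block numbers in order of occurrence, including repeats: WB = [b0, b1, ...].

WB = [0, 1]

  0 | W B0 → L0 miss [D]
  1 | R B2 → L0 miss wb→B0 [-]
  2 | R B1 → L1 miss [-]
  3 | W B1 → L1 hit [D]
  4 | R B0 → L0 miss [-]
  5 | R B3 → L1 miss wb→B1 [-]
  6 | R B0 → L0 hit [-]
  7 | R B3 → L1 hit [-]
  8 | R B2 → L0 miss [-]
  9 | R B0 → L0 miss [-]
  10 | R B3 → L1 hit [-]
  11 | R B1 → L1 miss [-]
  12 | W B2 → L0 miss [D]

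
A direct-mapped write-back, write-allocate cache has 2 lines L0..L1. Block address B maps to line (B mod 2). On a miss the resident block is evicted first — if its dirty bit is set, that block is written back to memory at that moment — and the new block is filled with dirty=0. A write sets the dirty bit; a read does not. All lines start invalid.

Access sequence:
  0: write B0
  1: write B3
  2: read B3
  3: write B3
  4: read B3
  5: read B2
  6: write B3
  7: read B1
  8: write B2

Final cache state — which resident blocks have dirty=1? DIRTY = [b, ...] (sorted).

0: W B0 → L0 miss [D]
1: W B3 → L1 miss [D]
2: R B3 → L1 hit [D]
3: W B3 → L1 hit [D]
4: R B3 → L1 hit [D]
5: R B2 → L0 miss wb→B0 [-]
6: W B3 → L1 hit [D]
7: R B1 → L1 miss wb→B3 [-]
8: W B2 → L0 hit [D]

DIRTY = [2]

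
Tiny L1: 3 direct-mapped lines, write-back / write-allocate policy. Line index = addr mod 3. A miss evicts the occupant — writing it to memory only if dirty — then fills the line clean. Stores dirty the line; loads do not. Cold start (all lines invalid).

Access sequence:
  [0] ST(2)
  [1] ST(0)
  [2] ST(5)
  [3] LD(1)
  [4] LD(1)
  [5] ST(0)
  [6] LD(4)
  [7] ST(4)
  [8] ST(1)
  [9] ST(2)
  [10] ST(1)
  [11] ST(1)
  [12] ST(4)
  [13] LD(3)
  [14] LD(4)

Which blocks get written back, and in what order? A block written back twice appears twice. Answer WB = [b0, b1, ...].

  0 | W B2 → L2 miss [D]
  1 | W B0 → L0 miss [D]
  2 | W B5 → L2 miss wb→B2 [D]
  3 | R B1 → L1 miss [-]
  4 | R B1 → L1 hit [-]
  5 | W B0 → L0 hit [D]
  6 | R B4 → L1 miss [-]
  7 | W B4 → L1 hit [D]
  8 | W B1 → L1 miss wb→B4 [D]
  9 | W B2 → L2 miss wb→B5 [D]
  10 | W B1 → L1 hit [D]
  11 | W B1 → L1 hit [D]
  12 | W B4 → L1 miss wb→B1 [D]
  13 | R B3 → L0 miss wb→B0 [-]
  14 | R B4 → L1 hit [D]

WB = [2, 4, 5, 1, 0]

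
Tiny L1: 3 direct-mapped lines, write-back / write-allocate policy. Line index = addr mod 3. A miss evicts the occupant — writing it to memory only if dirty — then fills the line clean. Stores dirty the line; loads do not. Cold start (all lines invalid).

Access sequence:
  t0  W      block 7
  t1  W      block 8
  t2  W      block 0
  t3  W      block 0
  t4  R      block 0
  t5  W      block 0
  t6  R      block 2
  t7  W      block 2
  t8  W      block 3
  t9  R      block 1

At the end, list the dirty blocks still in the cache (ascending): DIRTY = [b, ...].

  0 | W B7 → L1 miss [D]
  1 | W B8 → L2 miss [D]
  2 | W B0 → L0 miss [D]
  3 | W B0 → L0 hit [D]
  4 | R B0 → L0 hit [D]
  5 | W B0 → L0 hit [D]
  6 | R B2 → L2 miss wb→B8 [-]
  7 | W B2 → L2 hit [D]
  8 | W B3 → L0 miss wb→B0 [D]
  9 | R B1 → L1 miss wb→B7 [-]

DIRTY = [2, 3]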